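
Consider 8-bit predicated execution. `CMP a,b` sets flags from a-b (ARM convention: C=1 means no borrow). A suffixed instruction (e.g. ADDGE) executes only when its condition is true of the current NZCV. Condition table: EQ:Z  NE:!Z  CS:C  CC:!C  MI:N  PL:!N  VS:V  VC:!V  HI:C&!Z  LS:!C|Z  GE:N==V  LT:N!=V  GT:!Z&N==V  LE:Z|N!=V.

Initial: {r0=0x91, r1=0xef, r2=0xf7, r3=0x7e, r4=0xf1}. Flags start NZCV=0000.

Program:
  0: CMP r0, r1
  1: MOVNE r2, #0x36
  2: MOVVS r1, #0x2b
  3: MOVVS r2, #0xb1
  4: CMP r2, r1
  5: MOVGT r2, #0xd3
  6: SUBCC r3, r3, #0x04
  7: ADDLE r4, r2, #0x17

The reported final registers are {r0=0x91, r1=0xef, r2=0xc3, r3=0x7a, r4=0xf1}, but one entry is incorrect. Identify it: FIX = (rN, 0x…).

[0] flags=1000 → (cmp)
[1] flags=1000 NE?T → r2=0x36
[2] flags=1000 VS?F → skip
[3] flags=1000 VS?F → skip
[4] flags=0000 → (cmp)
[5] flags=0000 GT?T → r2=0xd3
[6] flags=0000 CC?T → r3=0x7a
[7] flags=0000 LE?F → skip

FIX = (r2, 0xd3)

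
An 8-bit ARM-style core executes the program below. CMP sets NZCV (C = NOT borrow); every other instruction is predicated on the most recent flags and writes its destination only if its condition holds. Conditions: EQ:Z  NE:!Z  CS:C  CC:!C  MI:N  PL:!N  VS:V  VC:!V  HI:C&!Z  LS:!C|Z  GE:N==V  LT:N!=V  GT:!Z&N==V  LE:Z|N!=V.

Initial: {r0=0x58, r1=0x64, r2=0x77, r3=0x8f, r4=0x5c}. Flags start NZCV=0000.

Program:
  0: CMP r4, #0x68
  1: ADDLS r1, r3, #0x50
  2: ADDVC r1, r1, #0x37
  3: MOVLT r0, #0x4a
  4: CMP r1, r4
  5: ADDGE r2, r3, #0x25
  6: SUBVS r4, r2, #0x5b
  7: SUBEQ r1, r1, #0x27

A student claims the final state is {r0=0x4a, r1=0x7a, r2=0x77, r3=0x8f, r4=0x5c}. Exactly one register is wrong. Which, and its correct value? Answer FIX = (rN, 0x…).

FIX = (r1, 0x16)

0: ✓ CMP  NZCV=1000
1: ✓ ADDLS  r1←0xdf
2: ✓ ADDVC  r1←0x16
3: ✓ MOVLT  r0←0x4a
4: ✓ CMP  NZCV=1000
5: · ADDGE
6: · SUBVS
7: · SUBEQ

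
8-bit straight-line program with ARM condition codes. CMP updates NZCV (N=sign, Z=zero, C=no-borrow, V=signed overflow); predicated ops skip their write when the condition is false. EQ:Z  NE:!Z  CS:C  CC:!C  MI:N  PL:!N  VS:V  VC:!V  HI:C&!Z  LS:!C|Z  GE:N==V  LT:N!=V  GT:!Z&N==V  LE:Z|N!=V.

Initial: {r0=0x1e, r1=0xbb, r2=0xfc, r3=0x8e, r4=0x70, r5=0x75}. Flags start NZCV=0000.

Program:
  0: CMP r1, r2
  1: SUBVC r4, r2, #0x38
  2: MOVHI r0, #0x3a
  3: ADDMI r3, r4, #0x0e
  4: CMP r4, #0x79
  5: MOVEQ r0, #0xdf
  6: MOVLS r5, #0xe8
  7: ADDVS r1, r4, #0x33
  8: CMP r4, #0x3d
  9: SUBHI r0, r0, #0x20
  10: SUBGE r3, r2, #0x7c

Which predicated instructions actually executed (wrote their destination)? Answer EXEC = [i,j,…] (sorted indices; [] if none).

0: ✓ CMP  NZCV=1000
1: ✓ SUBVC  r4←0xc4
2: · MOVHI
3: ✓ ADDMI  r3←0xd2
4: ✓ CMP  NZCV=0011
5: · MOVEQ
6: · MOVLS
7: ✓ ADDVS  r1←0xf7
8: ✓ CMP  NZCV=1010
9: ✓ SUBHI  r0←0xfe
10: · SUBGE

EXEC = [1,3,7,9]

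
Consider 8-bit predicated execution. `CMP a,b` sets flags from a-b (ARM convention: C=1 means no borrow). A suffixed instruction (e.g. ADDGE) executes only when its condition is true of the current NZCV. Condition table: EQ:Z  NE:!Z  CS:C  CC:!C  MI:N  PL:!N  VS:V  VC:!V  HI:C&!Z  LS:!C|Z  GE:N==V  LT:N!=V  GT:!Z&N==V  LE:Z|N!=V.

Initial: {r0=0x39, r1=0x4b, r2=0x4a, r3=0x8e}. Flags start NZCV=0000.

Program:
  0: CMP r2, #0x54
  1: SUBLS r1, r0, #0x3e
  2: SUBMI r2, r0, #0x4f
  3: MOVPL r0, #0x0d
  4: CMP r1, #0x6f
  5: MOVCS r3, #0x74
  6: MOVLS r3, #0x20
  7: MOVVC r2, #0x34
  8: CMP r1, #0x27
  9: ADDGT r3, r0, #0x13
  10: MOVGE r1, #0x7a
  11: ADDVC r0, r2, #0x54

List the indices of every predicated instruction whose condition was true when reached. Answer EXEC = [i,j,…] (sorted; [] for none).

EXEC = [1,2,5,7,11]

[0] flags=1000 → (cmp)
[1] flags=1000 LS?T → r1=0xfb
[2] flags=1000 MI?T → r2=0xea
[3] flags=1000 PL?F → skip
[4] flags=1010 → (cmp)
[5] flags=1010 CS?T → r3=0x74
[6] flags=1010 LS?F → skip
[7] flags=1010 VC?T → r2=0x34
[8] flags=1010 → (cmp)
[9] flags=1010 GT?F → skip
[10] flags=1010 GE?F → skip
[11] flags=1010 VC?T → r0=0x88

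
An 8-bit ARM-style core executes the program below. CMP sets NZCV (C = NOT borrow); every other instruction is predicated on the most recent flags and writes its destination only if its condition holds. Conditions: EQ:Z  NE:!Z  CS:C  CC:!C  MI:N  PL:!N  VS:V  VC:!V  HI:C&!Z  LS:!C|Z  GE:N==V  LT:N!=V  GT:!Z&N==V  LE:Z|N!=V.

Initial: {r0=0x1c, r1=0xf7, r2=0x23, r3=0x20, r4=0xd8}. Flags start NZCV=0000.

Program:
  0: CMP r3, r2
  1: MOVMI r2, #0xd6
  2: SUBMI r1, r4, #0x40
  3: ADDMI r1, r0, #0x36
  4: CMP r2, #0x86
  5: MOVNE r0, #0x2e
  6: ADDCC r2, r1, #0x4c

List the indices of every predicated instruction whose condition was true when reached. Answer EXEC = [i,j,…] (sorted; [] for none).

EXEC = [1,2,3,5]

[0] flags=1000 → (cmp)
[1] flags=1000 MI?T → r2=0xd6
[2] flags=1000 MI?T → r1=0x98
[3] flags=1000 MI?T → r1=0x52
[4] flags=0010 → (cmp)
[5] flags=0010 NE?T → r0=0x2e
[6] flags=0010 CC?F → skip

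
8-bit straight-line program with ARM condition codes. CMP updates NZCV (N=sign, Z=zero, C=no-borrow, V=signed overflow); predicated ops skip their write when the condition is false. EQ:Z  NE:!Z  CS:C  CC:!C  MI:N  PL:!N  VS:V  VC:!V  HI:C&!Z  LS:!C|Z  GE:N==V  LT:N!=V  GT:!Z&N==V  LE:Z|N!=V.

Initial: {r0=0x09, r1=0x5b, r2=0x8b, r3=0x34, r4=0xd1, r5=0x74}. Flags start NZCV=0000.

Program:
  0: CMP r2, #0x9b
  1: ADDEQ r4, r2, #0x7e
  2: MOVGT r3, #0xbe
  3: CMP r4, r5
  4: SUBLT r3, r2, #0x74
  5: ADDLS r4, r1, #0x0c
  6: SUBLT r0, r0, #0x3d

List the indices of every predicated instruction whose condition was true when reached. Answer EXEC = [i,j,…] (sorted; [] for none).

EXEC = [4,6]

0: ✓ CMP  NZCV=1000
1: · ADDEQ
2: · MOVGT
3: ✓ CMP  NZCV=0011
4: ✓ SUBLT  r3←0x17
5: · ADDLS
6: ✓ SUBLT  r0←0xcc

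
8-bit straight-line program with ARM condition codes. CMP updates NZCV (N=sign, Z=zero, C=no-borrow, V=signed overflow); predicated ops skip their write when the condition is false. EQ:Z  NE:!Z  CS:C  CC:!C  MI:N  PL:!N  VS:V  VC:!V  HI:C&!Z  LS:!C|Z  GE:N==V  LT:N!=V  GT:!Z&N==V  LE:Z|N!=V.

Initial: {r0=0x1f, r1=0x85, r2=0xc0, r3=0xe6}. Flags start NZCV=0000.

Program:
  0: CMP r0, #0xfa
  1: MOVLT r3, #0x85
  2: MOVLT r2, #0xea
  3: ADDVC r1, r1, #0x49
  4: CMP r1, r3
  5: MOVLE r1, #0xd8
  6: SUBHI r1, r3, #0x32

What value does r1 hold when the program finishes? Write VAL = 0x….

VAL = 0xd8

0: ✓ CMP  NZCV=0000
1: · MOVLT
2: · MOVLT
3: ✓ ADDVC  r1←0xce
4: ✓ CMP  NZCV=1000
5: ✓ MOVLE  r1←0xd8
6: · SUBHI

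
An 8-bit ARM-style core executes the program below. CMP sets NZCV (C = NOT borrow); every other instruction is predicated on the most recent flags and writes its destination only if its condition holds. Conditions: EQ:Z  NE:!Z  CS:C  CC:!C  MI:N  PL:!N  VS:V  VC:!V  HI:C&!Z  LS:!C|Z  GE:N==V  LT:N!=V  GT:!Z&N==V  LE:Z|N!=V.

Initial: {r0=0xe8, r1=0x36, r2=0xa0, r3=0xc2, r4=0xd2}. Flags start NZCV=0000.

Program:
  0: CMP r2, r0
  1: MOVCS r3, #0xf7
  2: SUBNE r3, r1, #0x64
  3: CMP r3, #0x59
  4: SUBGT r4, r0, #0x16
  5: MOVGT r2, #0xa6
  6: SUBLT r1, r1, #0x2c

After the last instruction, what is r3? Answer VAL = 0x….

VAL = 0xd2

[0] flags=1000 → (cmp)
[1] flags=1000 CS?F → skip
[2] flags=1000 NE?T → r3=0xd2
[3] flags=0011 → (cmp)
[4] flags=0011 GT?F → skip
[5] flags=0011 GT?F → skip
[6] flags=0011 LT?T → r1=0x0a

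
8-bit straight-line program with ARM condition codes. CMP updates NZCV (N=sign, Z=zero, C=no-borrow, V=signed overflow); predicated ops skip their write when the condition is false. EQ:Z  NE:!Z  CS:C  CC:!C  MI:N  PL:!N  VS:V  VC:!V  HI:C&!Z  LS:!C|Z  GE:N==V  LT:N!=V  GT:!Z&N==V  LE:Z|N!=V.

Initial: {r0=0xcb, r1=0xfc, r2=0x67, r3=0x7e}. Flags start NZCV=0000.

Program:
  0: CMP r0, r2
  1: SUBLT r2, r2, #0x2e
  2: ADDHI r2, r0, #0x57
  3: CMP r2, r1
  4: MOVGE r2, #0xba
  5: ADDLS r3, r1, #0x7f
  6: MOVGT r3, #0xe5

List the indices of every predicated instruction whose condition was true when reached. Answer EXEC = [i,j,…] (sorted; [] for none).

EXEC = [1,2,4,5,6]

[0] flags=0011 → (cmp)
[1] flags=0011 LT?T → r2=0x39
[2] flags=0011 HI?T → r2=0x22
[3] flags=0000 → (cmp)
[4] flags=0000 GE?T → r2=0xba
[5] flags=0000 LS?T → r3=0x7b
[6] flags=0000 GT?T → r3=0xe5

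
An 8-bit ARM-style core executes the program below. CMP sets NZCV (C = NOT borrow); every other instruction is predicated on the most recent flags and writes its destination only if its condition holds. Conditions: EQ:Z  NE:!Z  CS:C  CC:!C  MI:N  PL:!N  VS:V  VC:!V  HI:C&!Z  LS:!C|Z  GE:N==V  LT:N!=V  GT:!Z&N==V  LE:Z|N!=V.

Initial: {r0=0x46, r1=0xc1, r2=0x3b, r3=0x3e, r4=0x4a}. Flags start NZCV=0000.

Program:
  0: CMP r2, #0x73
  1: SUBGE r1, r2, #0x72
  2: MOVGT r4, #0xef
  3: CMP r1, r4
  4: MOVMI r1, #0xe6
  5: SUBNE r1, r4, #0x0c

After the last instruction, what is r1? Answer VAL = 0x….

0: ✓ CMP  NZCV=1000
1: · SUBGE
2: · MOVGT
3: ✓ CMP  NZCV=0011
4: · MOVMI
5: ✓ SUBNE  r1←0x3e

VAL = 0x3e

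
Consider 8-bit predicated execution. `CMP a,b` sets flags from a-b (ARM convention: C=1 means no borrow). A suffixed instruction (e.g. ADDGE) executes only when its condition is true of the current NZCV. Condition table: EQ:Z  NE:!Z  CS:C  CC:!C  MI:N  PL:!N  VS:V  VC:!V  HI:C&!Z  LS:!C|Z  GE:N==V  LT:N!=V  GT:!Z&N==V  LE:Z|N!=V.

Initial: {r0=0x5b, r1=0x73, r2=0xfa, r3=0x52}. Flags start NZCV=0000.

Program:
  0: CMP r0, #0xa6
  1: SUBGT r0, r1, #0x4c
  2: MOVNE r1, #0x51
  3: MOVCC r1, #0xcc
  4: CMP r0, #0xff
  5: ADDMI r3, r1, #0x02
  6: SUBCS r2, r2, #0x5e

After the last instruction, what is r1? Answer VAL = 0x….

VAL = 0xcc

0: ✓ CMP  NZCV=1001
1: ✓ SUBGT  r0←0x27
2: ✓ MOVNE  r1←0x51
3: ✓ MOVCC  r1←0xcc
4: ✓ CMP  NZCV=0000
5: · ADDMI
6: · SUBCS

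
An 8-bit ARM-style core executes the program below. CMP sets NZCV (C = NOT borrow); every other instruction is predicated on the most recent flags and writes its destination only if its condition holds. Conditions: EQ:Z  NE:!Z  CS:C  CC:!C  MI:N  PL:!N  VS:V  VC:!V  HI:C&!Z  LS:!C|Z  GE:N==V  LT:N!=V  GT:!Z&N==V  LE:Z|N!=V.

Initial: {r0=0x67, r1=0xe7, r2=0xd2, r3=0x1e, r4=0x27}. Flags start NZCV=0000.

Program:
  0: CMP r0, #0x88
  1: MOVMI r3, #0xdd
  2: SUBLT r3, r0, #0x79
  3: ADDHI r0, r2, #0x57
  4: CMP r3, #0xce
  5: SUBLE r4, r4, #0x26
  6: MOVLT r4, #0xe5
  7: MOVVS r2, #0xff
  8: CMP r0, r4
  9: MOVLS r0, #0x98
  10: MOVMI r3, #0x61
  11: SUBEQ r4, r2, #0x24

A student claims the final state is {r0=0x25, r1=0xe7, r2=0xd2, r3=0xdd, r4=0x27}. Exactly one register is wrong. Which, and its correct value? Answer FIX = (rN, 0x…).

0: ✓ CMP  NZCV=1001
1: ✓ MOVMI  r3←0xdd
2: · SUBLT
3: · ADDHI
4: ✓ CMP  NZCV=0010
5: · SUBLE
6: · MOVLT
7: · MOVVS
8: ✓ CMP  NZCV=0010
9: · MOVLS
10: · MOVMI
11: · SUBEQ

FIX = (r0, 0x67)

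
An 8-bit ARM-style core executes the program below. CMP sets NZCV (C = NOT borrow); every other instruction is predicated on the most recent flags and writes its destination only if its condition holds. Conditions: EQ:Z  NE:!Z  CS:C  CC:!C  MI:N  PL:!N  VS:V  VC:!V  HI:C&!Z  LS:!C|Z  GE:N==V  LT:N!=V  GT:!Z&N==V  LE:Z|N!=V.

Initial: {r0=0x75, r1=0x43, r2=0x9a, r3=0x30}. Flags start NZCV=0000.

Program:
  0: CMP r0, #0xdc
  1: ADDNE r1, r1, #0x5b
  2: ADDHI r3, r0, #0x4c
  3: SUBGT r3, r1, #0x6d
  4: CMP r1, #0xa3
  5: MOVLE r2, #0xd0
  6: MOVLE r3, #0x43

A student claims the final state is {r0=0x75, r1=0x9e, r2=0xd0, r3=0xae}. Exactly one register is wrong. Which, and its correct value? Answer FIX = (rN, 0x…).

FIX = (r3, 0x43)

0: ✓ CMP  NZCV=1001
1: ✓ ADDNE  r1←0x9e
2: · ADDHI
3: ✓ SUBGT  r3←0x31
4: ✓ CMP  NZCV=1000
5: ✓ MOVLE  r2←0xd0
6: ✓ MOVLE  r3←0x43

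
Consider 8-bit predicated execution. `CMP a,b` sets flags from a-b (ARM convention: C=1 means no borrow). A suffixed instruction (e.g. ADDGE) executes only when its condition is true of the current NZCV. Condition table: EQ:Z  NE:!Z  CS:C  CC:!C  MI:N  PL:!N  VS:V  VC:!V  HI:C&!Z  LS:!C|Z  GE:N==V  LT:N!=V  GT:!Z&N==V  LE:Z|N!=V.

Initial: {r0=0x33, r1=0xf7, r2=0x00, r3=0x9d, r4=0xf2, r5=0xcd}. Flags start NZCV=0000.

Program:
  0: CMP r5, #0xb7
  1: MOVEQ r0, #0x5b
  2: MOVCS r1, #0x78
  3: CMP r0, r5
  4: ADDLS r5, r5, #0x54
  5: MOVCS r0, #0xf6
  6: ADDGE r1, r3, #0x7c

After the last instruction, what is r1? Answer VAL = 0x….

[0] flags=0010 → (cmp)
[1] flags=0010 EQ?F → skip
[2] flags=0010 CS?T → r1=0x78
[3] flags=0000 → (cmp)
[4] flags=0000 LS?T → r5=0x21
[5] flags=0000 CS?F → skip
[6] flags=0000 GE?T → r1=0x19

VAL = 0x19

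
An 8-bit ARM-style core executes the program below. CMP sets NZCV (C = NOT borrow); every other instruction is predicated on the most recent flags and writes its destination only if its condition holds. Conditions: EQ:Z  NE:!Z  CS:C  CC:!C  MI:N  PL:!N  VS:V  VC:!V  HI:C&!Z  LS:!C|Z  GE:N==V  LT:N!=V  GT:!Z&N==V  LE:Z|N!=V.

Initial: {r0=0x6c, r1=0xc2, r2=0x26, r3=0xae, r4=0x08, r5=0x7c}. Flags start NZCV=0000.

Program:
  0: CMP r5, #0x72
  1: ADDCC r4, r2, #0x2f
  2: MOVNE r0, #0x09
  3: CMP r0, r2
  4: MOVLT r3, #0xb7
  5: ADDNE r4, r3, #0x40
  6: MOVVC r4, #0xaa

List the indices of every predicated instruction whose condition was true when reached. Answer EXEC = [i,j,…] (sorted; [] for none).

EXEC = [2,4,5,6]

[0] flags=0010 → (cmp)
[1] flags=0010 CC?F → skip
[2] flags=0010 NE?T → r0=0x09
[3] flags=1000 → (cmp)
[4] flags=1000 LT?T → r3=0xb7
[5] flags=1000 NE?T → r4=0xf7
[6] flags=1000 VC?T → r4=0xaa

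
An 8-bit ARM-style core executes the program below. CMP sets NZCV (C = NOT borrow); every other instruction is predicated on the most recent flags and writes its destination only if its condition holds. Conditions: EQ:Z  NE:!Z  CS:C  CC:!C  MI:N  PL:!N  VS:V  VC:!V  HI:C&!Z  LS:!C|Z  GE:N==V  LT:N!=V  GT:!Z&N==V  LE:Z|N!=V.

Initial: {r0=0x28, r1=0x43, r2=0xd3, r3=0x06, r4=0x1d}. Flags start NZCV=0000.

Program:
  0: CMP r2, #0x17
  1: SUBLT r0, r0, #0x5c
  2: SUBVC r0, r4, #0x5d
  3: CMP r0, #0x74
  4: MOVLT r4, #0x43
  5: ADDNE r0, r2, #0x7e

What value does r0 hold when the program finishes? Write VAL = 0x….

[0] flags=1010 → (cmp)
[1] flags=1010 LT?T → r0=0xcc
[2] flags=1010 VC?T → r0=0xc0
[3] flags=0011 → (cmp)
[4] flags=0011 LT?T → r4=0x43
[5] flags=0011 NE?T → r0=0x51

VAL = 0x51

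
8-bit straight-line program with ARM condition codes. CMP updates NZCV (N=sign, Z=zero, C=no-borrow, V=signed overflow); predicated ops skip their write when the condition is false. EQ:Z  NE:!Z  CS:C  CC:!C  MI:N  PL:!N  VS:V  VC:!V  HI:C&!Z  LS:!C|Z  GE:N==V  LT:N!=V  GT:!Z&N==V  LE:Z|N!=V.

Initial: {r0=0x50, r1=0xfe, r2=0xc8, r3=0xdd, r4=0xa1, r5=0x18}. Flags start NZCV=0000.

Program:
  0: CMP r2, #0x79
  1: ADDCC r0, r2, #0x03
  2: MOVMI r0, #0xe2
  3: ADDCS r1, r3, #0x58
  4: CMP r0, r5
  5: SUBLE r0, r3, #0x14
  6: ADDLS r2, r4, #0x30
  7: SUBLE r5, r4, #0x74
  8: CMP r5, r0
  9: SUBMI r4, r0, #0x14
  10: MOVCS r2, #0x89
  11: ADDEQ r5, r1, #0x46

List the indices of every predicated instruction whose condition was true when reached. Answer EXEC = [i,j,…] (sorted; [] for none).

0: ✓ CMP  NZCV=0011
1: · ADDCC
2: · MOVMI
3: ✓ ADDCS  r1←0x35
4: ✓ CMP  NZCV=0010
5: · SUBLE
6: · ADDLS
7: · SUBLE
8: ✓ CMP  NZCV=1000
9: ✓ SUBMI  r4←0x3c
10: · MOVCS
11: · ADDEQ

EXEC = [3,9]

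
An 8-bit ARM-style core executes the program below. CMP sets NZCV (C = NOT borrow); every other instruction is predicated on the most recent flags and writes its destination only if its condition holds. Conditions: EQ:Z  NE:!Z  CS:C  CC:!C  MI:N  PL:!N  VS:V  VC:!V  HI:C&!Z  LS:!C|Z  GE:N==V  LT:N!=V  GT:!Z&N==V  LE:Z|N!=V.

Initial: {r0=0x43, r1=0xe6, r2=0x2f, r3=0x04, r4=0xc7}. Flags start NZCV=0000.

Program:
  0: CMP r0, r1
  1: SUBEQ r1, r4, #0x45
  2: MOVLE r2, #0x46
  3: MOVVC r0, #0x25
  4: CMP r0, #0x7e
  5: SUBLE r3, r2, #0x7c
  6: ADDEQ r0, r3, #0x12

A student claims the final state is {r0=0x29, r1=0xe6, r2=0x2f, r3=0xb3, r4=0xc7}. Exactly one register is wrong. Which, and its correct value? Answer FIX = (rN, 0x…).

FIX = (r0, 0x25)

0: ✓ CMP  NZCV=0000
1: · SUBEQ
2: · MOVLE
3: ✓ MOVVC  r0←0x25
4: ✓ CMP  NZCV=1000
5: ✓ SUBLE  r3←0xb3
6: · ADDEQ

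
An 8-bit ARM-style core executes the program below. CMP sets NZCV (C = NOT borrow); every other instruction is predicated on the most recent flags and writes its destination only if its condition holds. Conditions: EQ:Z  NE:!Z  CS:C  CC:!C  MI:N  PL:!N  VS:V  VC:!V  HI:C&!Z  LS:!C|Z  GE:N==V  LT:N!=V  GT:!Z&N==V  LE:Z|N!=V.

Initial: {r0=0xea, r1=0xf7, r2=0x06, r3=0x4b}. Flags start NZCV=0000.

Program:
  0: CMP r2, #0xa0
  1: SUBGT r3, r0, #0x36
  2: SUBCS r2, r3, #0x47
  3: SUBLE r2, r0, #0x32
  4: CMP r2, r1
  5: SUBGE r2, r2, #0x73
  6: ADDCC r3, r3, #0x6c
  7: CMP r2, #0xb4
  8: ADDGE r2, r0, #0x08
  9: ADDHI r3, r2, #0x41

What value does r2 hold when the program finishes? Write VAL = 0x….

VAL = 0x93

[0] flags=0000 → (cmp)
[1] flags=0000 GT?T → r3=0xb4
[2] flags=0000 CS?F → skip
[3] flags=0000 LE?F → skip
[4] flags=0000 → (cmp)
[5] flags=0000 GE?T → r2=0x93
[6] flags=0000 CC?T → r3=0x20
[7] flags=1000 → (cmp)
[8] flags=1000 GE?F → skip
[9] flags=1000 HI?F → skip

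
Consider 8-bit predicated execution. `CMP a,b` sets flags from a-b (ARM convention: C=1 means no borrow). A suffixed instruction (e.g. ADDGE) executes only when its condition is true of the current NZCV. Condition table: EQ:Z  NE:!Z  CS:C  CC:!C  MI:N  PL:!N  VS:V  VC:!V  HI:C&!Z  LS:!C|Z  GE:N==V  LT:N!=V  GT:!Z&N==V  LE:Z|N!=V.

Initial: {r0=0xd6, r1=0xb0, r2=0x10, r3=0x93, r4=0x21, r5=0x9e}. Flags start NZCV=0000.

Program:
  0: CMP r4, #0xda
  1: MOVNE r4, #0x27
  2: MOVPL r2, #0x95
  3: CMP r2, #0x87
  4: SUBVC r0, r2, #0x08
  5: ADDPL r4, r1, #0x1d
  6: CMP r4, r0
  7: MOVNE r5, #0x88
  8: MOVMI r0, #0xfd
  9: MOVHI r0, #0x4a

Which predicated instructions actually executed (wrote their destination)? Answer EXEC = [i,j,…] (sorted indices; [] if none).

EXEC = [1,2,4,5,7,9]

[0] flags=0000 → (cmp)
[1] flags=0000 NE?T → r4=0x27
[2] flags=0000 PL?T → r2=0x95
[3] flags=0010 → (cmp)
[4] flags=0010 VC?T → r0=0x8d
[5] flags=0010 PL?T → r4=0xcd
[6] flags=0010 → (cmp)
[7] flags=0010 NE?T → r5=0x88
[8] flags=0010 MI?F → skip
[9] flags=0010 HI?T → r0=0x4a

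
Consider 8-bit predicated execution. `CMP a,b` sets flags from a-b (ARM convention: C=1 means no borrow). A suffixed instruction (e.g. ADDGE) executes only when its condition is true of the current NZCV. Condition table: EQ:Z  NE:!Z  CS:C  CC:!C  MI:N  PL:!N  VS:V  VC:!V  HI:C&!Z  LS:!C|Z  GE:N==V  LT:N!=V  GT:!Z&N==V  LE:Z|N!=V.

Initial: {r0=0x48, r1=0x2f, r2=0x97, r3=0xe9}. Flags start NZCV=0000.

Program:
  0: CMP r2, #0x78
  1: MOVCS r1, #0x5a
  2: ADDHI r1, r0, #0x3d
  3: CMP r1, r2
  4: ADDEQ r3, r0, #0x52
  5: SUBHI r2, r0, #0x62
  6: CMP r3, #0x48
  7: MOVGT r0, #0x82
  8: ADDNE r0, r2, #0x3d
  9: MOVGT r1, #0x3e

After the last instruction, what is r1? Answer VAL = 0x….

VAL = 0x85

[0] flags=0011 → (cmp)
[1] flags=0011 CS?T → r1=0x5a
[2] flags=0011 HI?T → r1=0x85
[3] flags=1000 → (cmp)
[4] flags=1000 EQ?F → skip
[5] flags=1000 HI?F → skip
[6] flags=1010 → (cmp)
[7] flags=1010 GT?F → skip
[8] flags=1010 NE?T → r0=0xd4
[9] flags=1010 GT?F → skip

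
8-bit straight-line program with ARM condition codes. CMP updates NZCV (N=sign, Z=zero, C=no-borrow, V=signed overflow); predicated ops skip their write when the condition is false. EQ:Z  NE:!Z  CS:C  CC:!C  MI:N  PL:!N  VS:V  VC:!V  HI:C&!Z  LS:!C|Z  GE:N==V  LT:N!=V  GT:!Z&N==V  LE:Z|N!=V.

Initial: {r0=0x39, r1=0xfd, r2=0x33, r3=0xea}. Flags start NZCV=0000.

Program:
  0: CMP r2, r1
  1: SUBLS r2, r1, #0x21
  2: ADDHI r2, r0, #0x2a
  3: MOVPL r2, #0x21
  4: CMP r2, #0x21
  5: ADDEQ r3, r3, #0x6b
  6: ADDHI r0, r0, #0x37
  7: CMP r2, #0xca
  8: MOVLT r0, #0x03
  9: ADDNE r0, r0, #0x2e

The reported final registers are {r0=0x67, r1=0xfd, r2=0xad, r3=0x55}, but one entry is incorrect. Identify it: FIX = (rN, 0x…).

0: ✓ CMP  NZCV=0000
1: ✓ SUBLS  r2←0xdc
2: · ADDHI
3: ✓ MOVPL  r2←0x21
4: ✓ CMP  NZCV=0110
5: ✓ ADDEQ  r3←0x55
6: · ADDHI
7: ✓ CMP  NZCV=0000
8: · MOVLT
9: ✓ ADDNE  r0←0x67

FIX = (r2, 0x21)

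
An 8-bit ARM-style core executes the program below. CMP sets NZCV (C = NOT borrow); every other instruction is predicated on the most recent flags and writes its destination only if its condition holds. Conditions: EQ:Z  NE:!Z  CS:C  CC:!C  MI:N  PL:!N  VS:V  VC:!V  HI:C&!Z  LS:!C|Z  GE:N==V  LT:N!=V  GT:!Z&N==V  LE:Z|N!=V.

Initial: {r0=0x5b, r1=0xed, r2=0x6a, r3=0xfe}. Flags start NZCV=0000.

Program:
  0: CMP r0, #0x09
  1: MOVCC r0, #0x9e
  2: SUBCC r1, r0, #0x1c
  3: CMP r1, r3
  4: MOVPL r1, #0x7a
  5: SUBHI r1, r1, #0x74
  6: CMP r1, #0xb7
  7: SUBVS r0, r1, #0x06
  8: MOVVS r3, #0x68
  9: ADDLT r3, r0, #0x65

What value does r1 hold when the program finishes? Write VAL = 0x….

VAL = 0xed

0: ✓ CMP  NZCV=0010
1: · MOVCC
2: · SUBCC
3: ✓ CMP  NZCV=1000
4: · MOVPL
5: · SUBHI
6: ✓ CMP  NZCV=0010
7: · SUBVS
8: · MOVVS
9: · ADDLT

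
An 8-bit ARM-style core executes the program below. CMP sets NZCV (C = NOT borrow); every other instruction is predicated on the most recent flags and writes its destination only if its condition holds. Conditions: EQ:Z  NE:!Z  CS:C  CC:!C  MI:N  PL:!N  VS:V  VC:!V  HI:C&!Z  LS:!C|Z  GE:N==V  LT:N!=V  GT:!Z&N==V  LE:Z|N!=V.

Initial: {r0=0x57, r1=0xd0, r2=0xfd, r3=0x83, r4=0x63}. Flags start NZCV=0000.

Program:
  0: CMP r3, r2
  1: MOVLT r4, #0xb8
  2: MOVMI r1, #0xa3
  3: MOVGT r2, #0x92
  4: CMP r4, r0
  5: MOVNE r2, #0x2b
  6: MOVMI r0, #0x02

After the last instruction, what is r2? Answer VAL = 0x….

VAL = 0x2b

[0] flags=1000 → (cmp)
[1] flags=1000 LT?T → r4=0xb8
[2] flags=1000 MI?T → r1=0xa3
[3] flags=1000 GT?F → skip
[4] flags=0011 → (cmp)
[5] flags=0011 NE?T → r2=0x2b
[6] flags=0011 MI?F → skip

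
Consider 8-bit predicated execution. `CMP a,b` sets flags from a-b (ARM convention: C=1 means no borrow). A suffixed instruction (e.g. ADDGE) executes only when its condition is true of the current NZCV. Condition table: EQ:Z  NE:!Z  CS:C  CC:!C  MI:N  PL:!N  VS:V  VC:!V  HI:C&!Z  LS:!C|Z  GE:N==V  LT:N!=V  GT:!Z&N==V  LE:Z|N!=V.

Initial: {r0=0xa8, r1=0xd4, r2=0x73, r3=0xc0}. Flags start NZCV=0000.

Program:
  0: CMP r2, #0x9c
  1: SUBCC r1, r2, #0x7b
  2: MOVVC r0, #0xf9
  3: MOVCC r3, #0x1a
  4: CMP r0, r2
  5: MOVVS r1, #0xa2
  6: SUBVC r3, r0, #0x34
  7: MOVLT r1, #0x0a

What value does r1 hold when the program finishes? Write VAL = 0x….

[0] flags=1001 → (cmp)
[1] flags=1001 CC?T → r1=0xf8
[2] flags=1001 VC?F → skip
[3] flags=1001 CC?T → r3=0x1a
[4] flags=0011 → (cmp)
[5] flags=0011 VS?T → r1=0xa2
[6] flags=0011 VC?F → skip
[7] flags=0011 LT?T → r1=0x0a

VAL = 0x0a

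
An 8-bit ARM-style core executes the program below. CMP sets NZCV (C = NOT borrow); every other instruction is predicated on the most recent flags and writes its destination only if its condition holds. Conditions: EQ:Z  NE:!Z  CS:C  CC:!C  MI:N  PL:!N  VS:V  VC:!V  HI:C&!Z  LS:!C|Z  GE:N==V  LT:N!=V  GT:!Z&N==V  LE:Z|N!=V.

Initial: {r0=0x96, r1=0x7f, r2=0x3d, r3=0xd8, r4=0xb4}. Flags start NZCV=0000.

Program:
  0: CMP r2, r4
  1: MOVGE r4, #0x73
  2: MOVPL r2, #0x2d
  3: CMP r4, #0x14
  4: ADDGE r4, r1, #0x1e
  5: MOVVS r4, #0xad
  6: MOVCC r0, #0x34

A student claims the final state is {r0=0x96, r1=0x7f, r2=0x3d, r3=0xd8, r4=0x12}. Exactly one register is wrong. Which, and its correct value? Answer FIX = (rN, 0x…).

0: ✓ CMP  NZCV=1001
1: ✓ MOVGE  r4←0x73
2: · MOVPL
3: ✓ CMP  NZCV=0010
4: ✓ ADDGE  r4←0x9d
5: · MOVVS
6: · MOVCC

FIX = (r4, 0x9d)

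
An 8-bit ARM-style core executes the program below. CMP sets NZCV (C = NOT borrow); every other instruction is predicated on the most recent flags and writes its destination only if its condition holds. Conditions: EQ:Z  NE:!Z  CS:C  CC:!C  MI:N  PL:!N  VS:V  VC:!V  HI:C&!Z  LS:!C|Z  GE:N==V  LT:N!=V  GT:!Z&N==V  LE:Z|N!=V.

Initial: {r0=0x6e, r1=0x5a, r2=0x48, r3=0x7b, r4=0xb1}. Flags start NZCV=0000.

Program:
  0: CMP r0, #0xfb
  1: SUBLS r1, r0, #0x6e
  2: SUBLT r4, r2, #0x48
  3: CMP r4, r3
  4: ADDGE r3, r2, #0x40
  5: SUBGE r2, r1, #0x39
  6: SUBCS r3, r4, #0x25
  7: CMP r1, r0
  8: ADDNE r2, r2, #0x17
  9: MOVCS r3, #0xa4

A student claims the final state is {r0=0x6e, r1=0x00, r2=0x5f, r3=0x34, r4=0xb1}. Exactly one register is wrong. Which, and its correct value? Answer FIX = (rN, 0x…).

FIX = (r3, 0x8c)

0: ✓ CMP  NZCV=0000
1: ✓ SUBLS  r1←0x00
2: · SUBLT
3: ✓ CMP  NZCV=0011
4: · ADDGE
5: · SUBGE
6: ✓ SUBCS  r3←0x8c
7: ✓ CMP  NZCV=1000
8: ✓ ADDNE  r2←0x5f
9: · MOVCS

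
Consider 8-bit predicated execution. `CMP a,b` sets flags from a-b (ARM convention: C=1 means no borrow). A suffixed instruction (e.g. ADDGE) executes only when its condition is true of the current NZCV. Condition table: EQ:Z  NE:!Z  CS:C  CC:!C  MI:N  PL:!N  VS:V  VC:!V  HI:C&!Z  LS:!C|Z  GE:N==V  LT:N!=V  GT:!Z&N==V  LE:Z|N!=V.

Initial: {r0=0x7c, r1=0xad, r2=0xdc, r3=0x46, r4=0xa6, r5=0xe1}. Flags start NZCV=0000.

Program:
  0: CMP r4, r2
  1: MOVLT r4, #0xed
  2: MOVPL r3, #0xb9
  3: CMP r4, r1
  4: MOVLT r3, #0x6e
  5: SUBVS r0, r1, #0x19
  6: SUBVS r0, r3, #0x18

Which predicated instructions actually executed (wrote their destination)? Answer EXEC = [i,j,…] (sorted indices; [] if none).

EXEC = [1]

0: ✓ CMP  NZCV=1000
1: ✓ MOVLT  r4←0xed
2: · MOVPL
3: ✓ CMP  NZCV=0010
4: · MOVLT
5: · SUBVS
6: · SUBVS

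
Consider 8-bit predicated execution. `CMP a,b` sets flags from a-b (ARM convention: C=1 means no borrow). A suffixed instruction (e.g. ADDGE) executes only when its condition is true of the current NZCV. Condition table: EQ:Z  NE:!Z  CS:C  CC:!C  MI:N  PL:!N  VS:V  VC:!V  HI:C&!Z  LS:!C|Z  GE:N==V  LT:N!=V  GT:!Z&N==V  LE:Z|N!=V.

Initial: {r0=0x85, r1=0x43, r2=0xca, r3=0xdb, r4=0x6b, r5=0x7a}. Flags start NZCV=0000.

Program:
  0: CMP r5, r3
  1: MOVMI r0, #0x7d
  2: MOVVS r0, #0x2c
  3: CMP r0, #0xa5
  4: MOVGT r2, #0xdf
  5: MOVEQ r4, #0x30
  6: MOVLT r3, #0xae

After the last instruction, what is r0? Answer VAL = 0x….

0: ✓ CMP  NZCV=1001
1: ✓ MOVMI  r0←0x7d
2: ✓ MOVVS  r0←0x2c
3: ✓ CMP  NZCV=1001
4: ✓ MOVGT  r2←0xdf
5: · MOVEQ
6: · MOVLT

VAL = 0x2c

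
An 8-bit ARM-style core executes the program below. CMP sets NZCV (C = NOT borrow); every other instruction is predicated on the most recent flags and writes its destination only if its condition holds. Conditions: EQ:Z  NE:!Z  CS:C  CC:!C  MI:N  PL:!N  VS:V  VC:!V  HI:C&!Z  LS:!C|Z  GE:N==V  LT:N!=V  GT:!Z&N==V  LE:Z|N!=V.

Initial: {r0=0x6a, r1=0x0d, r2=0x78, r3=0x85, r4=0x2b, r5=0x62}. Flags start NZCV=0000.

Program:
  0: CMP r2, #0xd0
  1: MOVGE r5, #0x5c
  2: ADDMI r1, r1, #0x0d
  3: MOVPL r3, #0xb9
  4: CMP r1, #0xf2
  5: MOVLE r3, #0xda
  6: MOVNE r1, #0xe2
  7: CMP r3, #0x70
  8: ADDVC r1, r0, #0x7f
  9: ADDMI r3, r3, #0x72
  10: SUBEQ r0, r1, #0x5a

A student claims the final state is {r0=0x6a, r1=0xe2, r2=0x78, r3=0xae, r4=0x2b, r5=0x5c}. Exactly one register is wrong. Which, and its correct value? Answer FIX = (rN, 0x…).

0: ✓ CMP  NZCV=1001
1: ✓ MOVGE  r5←0x5c
2: ✓ ADDMI  r1←0x1a
3: · MOVPL
4: ✓ CMP  NZCV=0000
5: · MOVLE
6: ✓ MOVNE  r1←0xe2
7: ✓ CMP  NZCV=0011
8: · ADDVC
9: · ADDMI
10: · SUBEQ

FIX = (r3, 0x85)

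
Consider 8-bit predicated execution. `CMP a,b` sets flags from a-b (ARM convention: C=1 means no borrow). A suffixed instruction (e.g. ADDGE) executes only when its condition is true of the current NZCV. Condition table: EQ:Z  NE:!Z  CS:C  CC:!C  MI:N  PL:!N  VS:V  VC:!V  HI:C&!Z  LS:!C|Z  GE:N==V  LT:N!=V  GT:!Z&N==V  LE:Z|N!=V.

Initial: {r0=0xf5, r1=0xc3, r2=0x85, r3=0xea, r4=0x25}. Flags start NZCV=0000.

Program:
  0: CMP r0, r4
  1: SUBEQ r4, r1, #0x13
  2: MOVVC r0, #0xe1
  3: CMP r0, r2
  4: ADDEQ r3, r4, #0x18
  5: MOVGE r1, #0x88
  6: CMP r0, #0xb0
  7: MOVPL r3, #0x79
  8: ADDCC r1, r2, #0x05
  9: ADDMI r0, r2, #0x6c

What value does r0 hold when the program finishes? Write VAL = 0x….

VAL = 0xe1

0: ✓ CMP  NZCV=1010
1: · SUBEQ
2: ✓ MOVVC  r0←0xe1
3: ✓ CMP  NZCV=0010
4: · ADDEQ
5: ✓ MOVGE  r1←0x88
6: ✓ CMP  NZCV=0010
7: ✓ MOVPL  r3←0x79
8: · ADDCC
9: · ADDMI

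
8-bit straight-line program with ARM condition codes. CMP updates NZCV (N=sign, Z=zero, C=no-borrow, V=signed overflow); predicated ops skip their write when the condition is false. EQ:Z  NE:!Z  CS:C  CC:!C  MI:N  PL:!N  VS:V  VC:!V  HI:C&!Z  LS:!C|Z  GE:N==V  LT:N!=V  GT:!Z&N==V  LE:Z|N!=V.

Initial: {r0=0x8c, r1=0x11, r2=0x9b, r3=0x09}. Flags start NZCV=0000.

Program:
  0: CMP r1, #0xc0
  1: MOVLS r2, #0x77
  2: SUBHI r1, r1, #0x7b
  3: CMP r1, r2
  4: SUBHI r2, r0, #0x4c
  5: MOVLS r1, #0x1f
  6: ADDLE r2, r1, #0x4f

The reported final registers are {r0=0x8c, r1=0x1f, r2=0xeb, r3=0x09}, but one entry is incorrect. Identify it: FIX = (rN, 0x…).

[0] flags=0000 → (cmp)
[1] flags=0000 LS?T → r2=0x77
[2] flags=0000 HI?F → skip
[3] flags=1000 → (cmp)
[4] flags=1000 HI?F → skip
[5] flags=1000 LS?T → r1=0x1f
[6] flags=1000 LE?T → r2=0x6e

FIX = (r2, 0x6e)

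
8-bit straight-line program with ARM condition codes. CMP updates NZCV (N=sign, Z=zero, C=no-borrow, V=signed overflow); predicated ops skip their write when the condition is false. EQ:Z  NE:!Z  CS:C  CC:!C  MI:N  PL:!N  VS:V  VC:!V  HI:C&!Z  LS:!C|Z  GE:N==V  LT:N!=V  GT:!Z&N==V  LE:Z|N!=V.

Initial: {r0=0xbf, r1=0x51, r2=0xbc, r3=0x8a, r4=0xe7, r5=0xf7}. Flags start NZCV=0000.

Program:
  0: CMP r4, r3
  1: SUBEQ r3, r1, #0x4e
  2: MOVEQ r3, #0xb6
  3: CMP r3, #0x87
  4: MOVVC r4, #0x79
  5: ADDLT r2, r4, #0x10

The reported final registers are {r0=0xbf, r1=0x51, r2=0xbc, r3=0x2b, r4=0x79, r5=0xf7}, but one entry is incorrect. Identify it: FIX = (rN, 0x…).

0: ✓ CMP  NZCV=0010
1: · SUBEQ
2: · MOVEQ
3: ✓ CMP  NZCV=0010
4: ✓ MOVVC  r4←0x79
5: · ADDLT

FIX = (r3, 0x8a)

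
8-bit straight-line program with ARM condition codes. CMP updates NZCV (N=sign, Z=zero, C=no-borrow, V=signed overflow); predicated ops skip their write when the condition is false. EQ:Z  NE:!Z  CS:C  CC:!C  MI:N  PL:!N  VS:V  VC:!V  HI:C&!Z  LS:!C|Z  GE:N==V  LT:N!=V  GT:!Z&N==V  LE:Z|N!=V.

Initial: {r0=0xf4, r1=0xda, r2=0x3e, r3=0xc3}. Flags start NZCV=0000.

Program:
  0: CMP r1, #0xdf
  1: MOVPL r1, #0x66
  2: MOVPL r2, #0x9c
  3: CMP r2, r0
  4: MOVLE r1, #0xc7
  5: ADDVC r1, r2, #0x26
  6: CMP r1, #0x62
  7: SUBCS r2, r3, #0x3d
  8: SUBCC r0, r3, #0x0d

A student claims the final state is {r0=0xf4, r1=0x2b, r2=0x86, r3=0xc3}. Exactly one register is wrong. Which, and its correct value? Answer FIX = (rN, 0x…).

0: ✓ CMP  NZCV=1000
1: · MOVPL
2: · MOVPL
3: ✓ CMP  NZCV=0000
4: · MOVLE
5: ✓ ADDVC  r1←0x64
6: ✓ CMP  NZCV=0010
7: ✓ SUBCS  r2←0x86
8: · SUBCC

FIX = (r1, 0x64)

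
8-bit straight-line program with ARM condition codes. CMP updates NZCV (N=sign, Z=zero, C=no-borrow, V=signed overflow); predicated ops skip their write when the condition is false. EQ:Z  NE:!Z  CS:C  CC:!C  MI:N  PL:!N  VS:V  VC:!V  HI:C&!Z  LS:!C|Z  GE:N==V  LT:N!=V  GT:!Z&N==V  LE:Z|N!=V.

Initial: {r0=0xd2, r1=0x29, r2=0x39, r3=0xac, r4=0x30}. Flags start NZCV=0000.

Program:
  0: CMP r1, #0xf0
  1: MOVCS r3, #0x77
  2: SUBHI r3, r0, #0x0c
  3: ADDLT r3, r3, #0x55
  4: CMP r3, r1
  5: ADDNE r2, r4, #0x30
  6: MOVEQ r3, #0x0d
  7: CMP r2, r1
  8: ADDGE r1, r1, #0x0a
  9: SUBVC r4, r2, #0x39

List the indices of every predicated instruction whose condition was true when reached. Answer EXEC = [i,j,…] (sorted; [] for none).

EXEC = [5,8,9]

0: ✓ CMP  NZCV=0000
1: · MOVCS
2: · SUBHI
3: · ADDLT
4: ✓ CMP  NZCV=1010
5: ✓ ADDNE  r2←0x60
6: · MOVEQ
7: ✓ CMP  NZCV=0010
8: ✓ ADDGE  r1←0x33
9: ✓ SUBVC  r4←0x27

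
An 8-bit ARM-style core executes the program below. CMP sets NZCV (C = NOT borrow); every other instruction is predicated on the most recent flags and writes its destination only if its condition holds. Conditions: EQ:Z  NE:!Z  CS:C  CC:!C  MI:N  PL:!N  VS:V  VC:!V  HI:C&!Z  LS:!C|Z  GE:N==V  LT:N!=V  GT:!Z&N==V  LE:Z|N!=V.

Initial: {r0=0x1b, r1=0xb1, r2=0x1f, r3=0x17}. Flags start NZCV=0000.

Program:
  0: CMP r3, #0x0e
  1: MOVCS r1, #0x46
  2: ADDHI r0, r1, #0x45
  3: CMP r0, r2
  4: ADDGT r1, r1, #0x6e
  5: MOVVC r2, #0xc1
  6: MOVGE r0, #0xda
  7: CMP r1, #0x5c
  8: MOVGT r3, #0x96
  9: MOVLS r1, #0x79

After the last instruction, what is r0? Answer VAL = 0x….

VAL = 0x8b

[0] flags=0010 → (cmp)
[1] flags=0010 CS?T → r1=0x46
[2] flags=0010 HI?T → r0=0x8b
[3] flags=0011 → (cmp)
[4] flags=0011 GT?F → skip
[5] flags=0011 VC?F → skip
[6] flags=0011 GE?F → skip
[7] flags=1000 → (cmp)
[8] flags=1000 GT?F → skip
[9] flags=1000 LS?T → r1=0x79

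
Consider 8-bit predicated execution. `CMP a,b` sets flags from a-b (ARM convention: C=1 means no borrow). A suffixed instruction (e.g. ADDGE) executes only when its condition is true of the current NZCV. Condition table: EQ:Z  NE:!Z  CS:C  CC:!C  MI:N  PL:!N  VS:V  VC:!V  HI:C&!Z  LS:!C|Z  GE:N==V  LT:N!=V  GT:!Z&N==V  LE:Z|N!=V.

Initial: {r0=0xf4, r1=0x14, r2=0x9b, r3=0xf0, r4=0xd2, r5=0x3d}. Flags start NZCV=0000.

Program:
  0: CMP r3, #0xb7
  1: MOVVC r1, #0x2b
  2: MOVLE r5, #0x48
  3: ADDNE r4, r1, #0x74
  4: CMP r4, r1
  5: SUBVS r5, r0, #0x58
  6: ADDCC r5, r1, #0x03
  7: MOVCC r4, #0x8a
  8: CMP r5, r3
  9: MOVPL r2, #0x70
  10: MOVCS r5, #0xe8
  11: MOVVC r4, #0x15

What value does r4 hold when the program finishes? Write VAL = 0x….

0: ✓ CMP  NZCV=0010
1: ✓ MOVVC  r1←0x2b
2: · MOVLE
3: ✓ ADDNE  r4←0x9f
4: ✓ CMP  NZCV=0011
5: ✓ SUBVS  r5←0x9c
6: · ADDCC
7: · MOVCC
8: ✓ CMP  NZCV=1000
9: · MOVPL
10: · MOVCS
11: ✓ MOVVC  r4←0x15

VAL = 0x15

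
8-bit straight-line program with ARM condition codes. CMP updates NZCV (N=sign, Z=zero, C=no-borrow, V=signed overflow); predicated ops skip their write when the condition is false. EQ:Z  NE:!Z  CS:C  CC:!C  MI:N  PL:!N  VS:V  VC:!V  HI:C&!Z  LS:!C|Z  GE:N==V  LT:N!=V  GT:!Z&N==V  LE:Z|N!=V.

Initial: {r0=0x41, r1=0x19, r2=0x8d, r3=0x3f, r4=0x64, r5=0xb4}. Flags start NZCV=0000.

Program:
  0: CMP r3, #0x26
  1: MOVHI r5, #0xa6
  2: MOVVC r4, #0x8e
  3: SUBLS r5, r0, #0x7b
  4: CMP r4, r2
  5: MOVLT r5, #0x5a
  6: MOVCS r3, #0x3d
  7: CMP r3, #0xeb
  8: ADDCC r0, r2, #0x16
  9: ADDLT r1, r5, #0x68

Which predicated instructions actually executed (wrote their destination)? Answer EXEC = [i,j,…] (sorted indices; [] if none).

[0] flags=0010 → (cmp)
[1] flags=0010 HI?T → r5=0xa6
[2] flags=0010 VC?T → r4=0x8e
[3] flags=0010 LS?F → skip
[4] flags=0010 → (cmp)
[5] flags=0010 LT?F → skip
[6] flags=0010 CS?T → r3=0x3d
[7] flags=0000 → (cmp)
[8] flags=0000 CC?T → r0=0xa3
[9] flags=0000 LT?F → skip

EXEC = [1,2,6,8]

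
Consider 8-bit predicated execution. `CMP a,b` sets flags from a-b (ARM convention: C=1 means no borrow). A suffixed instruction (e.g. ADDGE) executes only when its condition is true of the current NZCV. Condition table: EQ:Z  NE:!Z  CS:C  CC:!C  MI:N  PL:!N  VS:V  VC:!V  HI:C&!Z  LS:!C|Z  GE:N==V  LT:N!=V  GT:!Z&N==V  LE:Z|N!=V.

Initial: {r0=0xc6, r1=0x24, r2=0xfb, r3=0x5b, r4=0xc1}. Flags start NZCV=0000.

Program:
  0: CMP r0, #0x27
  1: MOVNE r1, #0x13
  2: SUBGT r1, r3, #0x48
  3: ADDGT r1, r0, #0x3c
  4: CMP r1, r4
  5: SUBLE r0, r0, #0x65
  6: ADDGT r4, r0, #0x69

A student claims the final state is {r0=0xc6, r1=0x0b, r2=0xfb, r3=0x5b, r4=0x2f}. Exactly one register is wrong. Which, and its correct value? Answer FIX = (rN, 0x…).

0: ✓ CMP  NZCV=1010
1: ✓ MOVNE  r1←0x13
2: · SUBGT
3: · ADDGT
4: ✓ CMP  NZCV=0000
5: · SUBLE
6: ✓ ADDGT  r4←0x2f

FIX = (r1, 0x13)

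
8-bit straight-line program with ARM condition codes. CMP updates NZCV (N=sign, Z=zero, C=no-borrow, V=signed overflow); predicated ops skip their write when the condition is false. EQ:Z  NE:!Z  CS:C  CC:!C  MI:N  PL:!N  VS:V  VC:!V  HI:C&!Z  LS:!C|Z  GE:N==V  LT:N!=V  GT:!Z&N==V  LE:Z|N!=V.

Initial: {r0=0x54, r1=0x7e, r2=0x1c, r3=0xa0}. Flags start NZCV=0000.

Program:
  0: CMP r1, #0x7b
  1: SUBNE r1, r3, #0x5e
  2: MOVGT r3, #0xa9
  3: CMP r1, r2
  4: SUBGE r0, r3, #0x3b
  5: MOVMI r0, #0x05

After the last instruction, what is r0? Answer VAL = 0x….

0: ✓ CMP  NZCV=0010
1: ✓ SUBNE  r1←0x42
2: ✓ MOVGT  r3←0xa9
3: ✓ CMP  NZCV=0010
4: ✓ SUBGE  r0←0x6e
5: · MOVMI

VAL = 0x6e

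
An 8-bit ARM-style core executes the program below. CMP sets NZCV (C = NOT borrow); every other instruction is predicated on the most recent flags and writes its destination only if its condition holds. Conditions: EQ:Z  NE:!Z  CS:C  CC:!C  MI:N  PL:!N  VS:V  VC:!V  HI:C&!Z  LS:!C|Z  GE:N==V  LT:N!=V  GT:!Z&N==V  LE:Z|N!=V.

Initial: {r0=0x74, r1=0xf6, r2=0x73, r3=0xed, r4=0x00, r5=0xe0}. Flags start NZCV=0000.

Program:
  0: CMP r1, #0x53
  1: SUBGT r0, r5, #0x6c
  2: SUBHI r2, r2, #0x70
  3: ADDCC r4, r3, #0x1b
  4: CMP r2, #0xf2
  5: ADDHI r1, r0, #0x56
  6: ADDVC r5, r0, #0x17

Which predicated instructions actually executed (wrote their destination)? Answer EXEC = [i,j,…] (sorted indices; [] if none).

[0] flags=1010 → (cmp)
[1] flags=1010 GT?F → skip
[2] flags=1010 HI?T → r2=0x03
[3] flags=1010 CC?F → skip
[4] flags=0000 → (cmp)
[5] flags=0000 HI?F → skip
[6] flags=0000 VC?T → r5=0x8b

EXEC = [2,6]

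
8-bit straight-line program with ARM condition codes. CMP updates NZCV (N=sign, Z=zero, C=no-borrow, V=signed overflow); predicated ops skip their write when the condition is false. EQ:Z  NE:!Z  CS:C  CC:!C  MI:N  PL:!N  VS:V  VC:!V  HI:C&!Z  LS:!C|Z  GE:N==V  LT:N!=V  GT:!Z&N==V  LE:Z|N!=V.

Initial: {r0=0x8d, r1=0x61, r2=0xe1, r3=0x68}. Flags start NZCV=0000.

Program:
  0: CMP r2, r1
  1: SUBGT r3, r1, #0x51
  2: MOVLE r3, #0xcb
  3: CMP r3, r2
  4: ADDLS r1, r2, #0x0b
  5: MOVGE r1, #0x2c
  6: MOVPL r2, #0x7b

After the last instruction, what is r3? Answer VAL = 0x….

VAL = 0xcb

[0] flags=1010 → (cmp)
[1] flags=1010 GT?F → skip
[2] flags=1010 LE?T → r3=0xcb
[3] flags=1000 → (cmp)
[4] flags=1000 LS?T → r1=0xec
[5] flags=1000 GE?F → skip
[6] flags=1000 PL?F → skip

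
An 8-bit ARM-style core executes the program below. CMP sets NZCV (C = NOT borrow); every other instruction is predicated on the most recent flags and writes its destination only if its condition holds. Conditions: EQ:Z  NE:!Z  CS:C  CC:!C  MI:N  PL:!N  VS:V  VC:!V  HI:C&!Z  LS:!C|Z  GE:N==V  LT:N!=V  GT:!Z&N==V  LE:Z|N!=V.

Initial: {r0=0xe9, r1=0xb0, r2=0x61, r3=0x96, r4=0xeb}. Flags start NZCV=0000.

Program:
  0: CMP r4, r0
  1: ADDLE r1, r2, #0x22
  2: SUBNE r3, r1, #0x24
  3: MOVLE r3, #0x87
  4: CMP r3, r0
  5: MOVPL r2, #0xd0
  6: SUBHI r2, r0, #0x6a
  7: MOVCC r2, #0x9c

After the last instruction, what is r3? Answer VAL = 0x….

VAL = 0x8c

[0] flags=0010 → (cmp)
[1] flags=0010 LE?F → skip
[2] flags=0010 NE?T → r3=0x8c
[3] flags=0010 LE?F → skip
[4] flags=1000 → (cmp)
[5] flags=1000 PL?F → skip
[6] flags=1000 HI?F → skip
[7] flags=1000 CC?T → r2=0x9c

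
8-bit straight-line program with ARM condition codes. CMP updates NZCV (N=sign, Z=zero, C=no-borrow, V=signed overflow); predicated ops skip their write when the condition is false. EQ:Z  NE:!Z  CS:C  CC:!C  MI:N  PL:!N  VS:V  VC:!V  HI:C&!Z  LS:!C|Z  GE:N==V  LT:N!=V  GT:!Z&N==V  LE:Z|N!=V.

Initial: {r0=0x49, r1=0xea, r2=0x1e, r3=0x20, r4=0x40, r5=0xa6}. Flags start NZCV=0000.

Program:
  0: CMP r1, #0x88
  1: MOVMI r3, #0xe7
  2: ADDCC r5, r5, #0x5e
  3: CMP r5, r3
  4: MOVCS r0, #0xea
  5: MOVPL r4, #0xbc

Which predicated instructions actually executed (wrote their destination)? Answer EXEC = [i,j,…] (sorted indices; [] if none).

EXEC = [4]

[0] flags=0010 → (cmp)
[1] flags=0010 MI?F → skip
[2] flags=0010 CC?F → skip
[3] flags=1010 → (cmp)
[4] flags=1010 CS?T → r0=0xea
[5] flags=1010 PL?F → skip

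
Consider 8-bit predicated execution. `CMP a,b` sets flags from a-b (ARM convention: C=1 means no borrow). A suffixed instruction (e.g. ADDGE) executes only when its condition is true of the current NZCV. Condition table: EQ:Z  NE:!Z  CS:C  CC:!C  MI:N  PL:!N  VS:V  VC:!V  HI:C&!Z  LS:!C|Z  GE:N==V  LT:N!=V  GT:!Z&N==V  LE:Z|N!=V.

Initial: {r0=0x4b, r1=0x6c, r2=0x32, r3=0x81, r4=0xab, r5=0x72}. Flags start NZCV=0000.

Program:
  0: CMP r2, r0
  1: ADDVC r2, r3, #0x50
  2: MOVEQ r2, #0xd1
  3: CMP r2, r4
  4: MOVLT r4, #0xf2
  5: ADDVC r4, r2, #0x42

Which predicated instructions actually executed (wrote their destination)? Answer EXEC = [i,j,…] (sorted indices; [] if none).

EXEC = [1,5]

0: ✓ CMP  NZCV=1000
1: ✓ ADDVC  r2←0xd1
2: · MOVEQ
3: ✓ CMP  NZCV=0010
4: · MOVLT
5: ✓ ADDVC  r4←0x13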